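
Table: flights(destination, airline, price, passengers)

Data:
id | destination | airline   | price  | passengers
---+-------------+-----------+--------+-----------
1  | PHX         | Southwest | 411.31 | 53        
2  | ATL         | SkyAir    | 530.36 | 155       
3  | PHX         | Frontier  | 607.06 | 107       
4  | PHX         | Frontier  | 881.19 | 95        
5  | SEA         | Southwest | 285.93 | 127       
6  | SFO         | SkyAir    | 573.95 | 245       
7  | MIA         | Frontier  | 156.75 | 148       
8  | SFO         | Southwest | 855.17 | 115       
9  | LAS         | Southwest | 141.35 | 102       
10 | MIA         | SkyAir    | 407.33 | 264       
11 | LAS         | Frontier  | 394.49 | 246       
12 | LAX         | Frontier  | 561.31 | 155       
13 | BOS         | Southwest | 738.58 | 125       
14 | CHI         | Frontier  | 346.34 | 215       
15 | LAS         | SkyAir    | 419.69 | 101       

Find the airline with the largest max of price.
SELECT airline, MAX(price) as val
FROM flights
GROUP BY airline
ORDER BY val DESC
LIMIT 1

Result: Frontier with max(price) = 881.19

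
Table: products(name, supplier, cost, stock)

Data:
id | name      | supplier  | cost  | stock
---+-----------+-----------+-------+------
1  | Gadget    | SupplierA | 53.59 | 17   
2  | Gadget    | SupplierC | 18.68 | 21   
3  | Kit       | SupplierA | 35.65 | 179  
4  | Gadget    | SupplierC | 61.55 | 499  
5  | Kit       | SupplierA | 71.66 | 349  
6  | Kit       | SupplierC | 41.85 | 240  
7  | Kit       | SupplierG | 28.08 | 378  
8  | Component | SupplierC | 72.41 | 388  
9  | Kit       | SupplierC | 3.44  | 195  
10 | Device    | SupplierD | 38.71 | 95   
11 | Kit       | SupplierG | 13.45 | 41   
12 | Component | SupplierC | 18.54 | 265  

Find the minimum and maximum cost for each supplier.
SELECT supplier, MIN(cost), MAX(cost)
FROM products
GROUP BY supplier

Result:
  SupplierA: min=35.65, max=71.66
  SupplierC: min=3.44, max=72.41
  SupplierD: min=38.71, max=38.71
  SupplierG: min=13.45, max=28.08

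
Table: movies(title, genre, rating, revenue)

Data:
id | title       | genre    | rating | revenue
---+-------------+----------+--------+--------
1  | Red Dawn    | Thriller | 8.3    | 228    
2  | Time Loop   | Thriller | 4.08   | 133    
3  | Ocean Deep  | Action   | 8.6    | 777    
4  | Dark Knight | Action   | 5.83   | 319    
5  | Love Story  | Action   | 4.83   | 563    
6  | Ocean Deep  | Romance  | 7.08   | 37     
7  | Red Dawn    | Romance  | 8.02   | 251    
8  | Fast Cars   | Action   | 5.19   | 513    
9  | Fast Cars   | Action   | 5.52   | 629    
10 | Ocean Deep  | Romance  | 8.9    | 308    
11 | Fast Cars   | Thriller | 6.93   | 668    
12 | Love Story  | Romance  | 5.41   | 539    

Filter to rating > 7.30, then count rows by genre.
SELECT genre, COUNT(*)
FROM movies
WHERE rating > 7.30
GROUP BY genre

Note: WHERE filters rows before grouping.

Result:
  Action: 1
  Romance: 2
  Thriller: 1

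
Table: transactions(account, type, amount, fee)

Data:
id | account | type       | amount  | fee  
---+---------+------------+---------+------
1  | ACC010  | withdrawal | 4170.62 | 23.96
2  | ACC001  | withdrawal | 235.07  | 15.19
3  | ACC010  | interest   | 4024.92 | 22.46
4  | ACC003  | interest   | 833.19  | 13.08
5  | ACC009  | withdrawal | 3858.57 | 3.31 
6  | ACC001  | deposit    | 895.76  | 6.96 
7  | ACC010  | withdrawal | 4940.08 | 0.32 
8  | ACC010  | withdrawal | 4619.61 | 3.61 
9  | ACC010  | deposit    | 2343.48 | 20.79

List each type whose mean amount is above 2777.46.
SELECT type, AVG(amount)
FROM transactions
GROUP BY type
HAVING AVG(amount) > 2777.46

Result:
  withdrawal: avg=3564.79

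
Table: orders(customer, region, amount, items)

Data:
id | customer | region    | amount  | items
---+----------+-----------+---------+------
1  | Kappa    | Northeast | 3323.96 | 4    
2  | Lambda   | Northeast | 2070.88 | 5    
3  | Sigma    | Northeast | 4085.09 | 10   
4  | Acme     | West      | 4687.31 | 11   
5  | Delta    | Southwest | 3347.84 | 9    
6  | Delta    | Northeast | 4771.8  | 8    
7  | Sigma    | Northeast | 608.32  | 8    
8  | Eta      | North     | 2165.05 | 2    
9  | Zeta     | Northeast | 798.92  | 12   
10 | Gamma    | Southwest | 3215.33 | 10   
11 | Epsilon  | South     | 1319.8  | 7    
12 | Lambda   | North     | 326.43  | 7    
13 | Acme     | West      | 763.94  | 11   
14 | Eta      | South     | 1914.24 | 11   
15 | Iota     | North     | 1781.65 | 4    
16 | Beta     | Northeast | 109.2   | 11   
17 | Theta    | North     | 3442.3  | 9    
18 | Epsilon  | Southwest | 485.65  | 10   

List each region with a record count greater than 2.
SELECT region, COUNT(*) as cnt
FROM orders
GROUP BY region
HAVING COUNT(*) > 2

Result:
  North: 4
  Northeast: 7
  Southwest: 3

Note: HAVING filters groups after aggregation, WHERE filters rows before.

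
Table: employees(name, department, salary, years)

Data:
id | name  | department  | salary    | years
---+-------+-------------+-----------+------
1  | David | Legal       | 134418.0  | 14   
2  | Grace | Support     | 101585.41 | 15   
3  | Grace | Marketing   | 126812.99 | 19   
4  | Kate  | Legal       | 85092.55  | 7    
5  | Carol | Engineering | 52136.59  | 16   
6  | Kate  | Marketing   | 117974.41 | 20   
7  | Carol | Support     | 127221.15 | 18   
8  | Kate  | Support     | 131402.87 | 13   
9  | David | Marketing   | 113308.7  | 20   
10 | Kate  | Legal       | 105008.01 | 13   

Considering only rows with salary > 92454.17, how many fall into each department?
SELECT department, COUNT(*)
FROM employees
WHERE salary > 92454.17
GROUP BY department

Note: WHERE filters rows before grouping.

Result:
  Legal: 2
  Marketing: 3
  Support: 3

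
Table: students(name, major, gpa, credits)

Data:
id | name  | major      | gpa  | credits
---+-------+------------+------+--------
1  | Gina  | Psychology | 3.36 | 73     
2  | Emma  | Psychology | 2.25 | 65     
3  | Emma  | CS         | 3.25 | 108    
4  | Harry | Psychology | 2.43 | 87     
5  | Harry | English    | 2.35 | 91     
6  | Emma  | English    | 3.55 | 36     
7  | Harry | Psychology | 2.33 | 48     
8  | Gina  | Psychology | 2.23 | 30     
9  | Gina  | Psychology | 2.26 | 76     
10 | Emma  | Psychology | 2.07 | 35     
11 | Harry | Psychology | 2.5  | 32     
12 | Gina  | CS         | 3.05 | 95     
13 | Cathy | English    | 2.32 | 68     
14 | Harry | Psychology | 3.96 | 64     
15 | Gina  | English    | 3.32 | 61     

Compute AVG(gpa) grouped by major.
SELECT major, AVG(gpa) as result
FROM students
GROUP BY major

Result:
  CS: 3.15
  English: 2.89
  Psychology: 2.60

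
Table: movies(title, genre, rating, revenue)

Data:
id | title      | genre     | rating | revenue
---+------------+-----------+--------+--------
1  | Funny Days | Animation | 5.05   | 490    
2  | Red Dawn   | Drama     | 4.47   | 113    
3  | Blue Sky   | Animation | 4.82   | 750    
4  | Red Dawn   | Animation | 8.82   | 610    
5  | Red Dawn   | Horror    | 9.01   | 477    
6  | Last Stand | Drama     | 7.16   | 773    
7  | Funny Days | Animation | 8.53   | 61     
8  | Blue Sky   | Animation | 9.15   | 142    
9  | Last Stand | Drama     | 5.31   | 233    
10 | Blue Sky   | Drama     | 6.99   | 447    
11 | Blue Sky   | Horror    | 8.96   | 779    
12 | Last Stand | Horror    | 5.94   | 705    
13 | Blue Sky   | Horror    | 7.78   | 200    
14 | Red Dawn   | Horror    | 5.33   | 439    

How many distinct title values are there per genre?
SELECT genre, COUNT(DISTINCT title)
FROM movies
GROUP BY genre

Result:
  Animation: 3 distinct
  Drama: 3 distinct
  Horror: 3 distinct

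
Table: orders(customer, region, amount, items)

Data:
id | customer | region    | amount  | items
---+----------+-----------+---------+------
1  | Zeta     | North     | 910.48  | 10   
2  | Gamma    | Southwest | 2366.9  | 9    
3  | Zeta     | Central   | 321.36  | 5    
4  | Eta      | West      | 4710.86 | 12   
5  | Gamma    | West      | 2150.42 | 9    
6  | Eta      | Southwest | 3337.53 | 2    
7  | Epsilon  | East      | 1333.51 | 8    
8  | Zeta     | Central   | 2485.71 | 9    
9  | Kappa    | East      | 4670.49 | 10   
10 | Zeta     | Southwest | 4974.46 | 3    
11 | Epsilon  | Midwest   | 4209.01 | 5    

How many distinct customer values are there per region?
SELECT region, COUNT(DISTINCT customer)
FROM orders
GROUP BY region

Result:
  Central: 1 distinct
  East: 2 distinct
  Midwest: 1 distinct
  North: 1 distinct
  Southwest: 3 distinct
  West: 2 distinct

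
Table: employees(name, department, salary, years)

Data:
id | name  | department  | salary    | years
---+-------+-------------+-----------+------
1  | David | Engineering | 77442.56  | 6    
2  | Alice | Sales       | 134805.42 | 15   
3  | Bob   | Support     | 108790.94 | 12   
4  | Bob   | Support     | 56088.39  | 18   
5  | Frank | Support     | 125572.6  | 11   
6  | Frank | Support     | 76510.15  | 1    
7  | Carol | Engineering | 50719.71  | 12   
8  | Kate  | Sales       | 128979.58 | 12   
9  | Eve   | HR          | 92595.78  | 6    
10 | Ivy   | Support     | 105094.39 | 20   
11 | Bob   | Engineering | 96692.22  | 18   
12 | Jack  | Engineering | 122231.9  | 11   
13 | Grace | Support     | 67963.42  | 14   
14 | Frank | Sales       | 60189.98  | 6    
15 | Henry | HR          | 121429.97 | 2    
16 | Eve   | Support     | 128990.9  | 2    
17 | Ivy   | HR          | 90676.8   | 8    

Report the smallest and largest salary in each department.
SELECT department, MIN(salary), MAX(salary)
FROM employees
GROUP BY department

Result:
  Engineering: min=50719.71, max=122231.90
  HR: min=90676.80, max=121429.97
  Sales: min=60189.98, max=134805.42
  Support: min=56088.39, max=128990.90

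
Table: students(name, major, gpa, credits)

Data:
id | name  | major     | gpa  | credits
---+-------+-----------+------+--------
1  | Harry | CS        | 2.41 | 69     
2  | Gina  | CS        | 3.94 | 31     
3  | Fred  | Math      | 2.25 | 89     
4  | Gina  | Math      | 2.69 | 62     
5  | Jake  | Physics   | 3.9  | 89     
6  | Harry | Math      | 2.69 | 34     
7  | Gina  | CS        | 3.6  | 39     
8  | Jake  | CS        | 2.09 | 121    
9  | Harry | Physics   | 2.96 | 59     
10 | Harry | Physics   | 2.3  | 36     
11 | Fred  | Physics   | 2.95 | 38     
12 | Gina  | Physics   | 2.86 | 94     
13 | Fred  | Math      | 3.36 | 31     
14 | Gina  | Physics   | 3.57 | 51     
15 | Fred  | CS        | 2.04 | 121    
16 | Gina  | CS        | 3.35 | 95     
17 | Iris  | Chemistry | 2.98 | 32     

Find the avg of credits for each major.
SELECT major, AVG(credits) as result
FROM students
GROUP BY major

Result:
  CS: 79.33
  Chemistry: 32.00
  Math: 54.00
  Physics: 61.17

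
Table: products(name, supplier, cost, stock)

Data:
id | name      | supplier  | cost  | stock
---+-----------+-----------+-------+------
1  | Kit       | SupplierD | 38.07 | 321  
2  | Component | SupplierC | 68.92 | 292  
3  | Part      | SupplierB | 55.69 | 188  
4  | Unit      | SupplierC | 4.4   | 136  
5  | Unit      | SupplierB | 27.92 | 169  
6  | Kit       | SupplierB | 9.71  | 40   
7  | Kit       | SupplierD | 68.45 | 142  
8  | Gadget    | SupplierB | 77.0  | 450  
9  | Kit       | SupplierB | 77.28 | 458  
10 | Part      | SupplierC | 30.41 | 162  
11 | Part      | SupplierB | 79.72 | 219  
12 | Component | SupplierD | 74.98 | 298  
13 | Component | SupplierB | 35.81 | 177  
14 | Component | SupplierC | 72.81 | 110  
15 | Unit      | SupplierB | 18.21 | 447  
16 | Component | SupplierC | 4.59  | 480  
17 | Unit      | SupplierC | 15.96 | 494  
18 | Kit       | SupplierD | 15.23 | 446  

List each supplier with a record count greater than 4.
SELECT supplier, COUNT(*) as cnt
FROM products
GROUP BY supplier
HAVING COUNT(*) > 4

Result:
  SupplierB: 8
  SupplierC: 6

Note: HAVING filters groups after aggregation, WHERE filters rows before.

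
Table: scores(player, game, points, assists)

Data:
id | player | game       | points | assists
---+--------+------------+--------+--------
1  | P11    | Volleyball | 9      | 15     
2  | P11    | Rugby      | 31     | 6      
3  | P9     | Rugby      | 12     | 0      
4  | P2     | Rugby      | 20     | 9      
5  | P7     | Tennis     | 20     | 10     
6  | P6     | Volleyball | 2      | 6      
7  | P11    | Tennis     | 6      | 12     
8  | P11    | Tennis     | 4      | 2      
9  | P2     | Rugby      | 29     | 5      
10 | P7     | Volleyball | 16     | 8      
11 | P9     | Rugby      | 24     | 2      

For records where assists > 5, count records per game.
SELECT game, COUNT(*)
FROM scores
WHERE assists > 5
GROUP BY game

Note: WHERE filters rows before grouping.

Result:
  Rugby: 2
  Tennis: 2
  Volleyball: 3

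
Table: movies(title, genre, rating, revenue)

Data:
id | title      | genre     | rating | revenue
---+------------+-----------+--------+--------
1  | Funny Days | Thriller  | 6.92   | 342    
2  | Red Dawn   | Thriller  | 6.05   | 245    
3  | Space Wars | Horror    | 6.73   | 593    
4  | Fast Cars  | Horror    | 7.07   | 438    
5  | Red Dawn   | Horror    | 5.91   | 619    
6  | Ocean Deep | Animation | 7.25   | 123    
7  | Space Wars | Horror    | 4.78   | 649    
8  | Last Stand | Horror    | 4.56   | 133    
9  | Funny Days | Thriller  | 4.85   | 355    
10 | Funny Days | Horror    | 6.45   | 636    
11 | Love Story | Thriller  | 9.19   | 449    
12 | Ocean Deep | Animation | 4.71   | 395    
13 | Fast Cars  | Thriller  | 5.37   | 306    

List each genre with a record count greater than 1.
SELECT genre, COUNT(*) as cnt
FROM movies
GROUP BY genre
HAVING COUNT(*) > 1

Result:
  Animation: 2
  Horror: 6
  Thriller: 5

Note: HAVING filters groups after aggregation, WHERE filters rows before.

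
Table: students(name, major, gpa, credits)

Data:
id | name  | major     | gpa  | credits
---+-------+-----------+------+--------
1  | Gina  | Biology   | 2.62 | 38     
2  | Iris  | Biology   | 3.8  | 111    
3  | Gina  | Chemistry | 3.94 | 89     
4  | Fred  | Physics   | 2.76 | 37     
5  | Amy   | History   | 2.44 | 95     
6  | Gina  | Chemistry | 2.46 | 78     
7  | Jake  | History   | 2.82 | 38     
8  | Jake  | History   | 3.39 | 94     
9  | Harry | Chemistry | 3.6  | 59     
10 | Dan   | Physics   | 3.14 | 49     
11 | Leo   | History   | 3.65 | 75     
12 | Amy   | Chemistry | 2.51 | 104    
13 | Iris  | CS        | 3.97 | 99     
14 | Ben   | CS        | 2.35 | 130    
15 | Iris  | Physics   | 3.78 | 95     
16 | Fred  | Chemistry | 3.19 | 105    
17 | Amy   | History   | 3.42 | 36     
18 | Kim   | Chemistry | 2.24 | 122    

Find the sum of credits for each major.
SELECT major, SUM(credits) as result
FROM students
GROUP BY major

Result:
  Biology: 149
  CS: 229
  Chemistry: 557
  History: 338
  Physics: 181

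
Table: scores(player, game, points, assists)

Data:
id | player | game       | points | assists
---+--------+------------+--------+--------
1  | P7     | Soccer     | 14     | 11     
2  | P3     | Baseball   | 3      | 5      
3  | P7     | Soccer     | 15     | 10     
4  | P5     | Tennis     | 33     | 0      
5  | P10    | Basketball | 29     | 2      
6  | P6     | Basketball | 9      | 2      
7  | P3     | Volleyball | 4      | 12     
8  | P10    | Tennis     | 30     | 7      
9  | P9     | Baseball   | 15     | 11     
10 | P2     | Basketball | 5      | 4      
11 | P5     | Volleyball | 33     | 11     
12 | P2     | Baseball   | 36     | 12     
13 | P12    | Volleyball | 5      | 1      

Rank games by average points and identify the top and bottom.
SELECT game, AVG(points)
FROM scores
GROUP BY game
ORDER BY AVG(points)

All groups:
  Volleyball: 14.00
  Basketball: 14.33
  Soccer: 14.50
  Baseball: 18.00
  Tennis: 31.50

Highest: Tennis (31.50)
Lowest: Volleyball (14.00)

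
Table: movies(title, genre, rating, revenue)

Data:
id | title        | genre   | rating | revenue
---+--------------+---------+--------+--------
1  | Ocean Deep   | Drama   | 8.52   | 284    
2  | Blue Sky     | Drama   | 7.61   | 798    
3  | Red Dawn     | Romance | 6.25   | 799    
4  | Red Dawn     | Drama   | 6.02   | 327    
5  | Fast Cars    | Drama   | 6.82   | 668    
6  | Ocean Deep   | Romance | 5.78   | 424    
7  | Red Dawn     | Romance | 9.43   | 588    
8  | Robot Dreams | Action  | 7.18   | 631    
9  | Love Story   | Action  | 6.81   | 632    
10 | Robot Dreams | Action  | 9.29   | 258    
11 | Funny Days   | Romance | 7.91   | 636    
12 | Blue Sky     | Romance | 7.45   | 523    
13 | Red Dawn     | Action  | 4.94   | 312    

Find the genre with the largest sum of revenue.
SELECT genre, SUM(revenue) as val
FROM movies
GROUP BY genre
ORDER BY val DESC
LIMIT 1

Result: Romance with sum(revenue) = 2970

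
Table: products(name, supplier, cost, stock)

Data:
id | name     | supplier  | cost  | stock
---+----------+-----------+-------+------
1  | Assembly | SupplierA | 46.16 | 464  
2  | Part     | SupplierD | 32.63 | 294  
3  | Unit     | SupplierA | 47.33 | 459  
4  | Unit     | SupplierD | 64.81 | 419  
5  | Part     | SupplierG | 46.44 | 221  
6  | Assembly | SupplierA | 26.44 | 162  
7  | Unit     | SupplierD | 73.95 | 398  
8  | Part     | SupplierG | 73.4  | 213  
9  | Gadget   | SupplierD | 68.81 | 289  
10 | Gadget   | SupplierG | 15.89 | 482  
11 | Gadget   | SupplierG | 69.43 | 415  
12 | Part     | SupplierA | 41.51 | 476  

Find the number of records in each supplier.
SELECT supplier, COUNT(*) as count
FROM products
GROUP BY supplier

Result:
  SupplierA: 4
  SupplierD: 4
  SupplierG: 4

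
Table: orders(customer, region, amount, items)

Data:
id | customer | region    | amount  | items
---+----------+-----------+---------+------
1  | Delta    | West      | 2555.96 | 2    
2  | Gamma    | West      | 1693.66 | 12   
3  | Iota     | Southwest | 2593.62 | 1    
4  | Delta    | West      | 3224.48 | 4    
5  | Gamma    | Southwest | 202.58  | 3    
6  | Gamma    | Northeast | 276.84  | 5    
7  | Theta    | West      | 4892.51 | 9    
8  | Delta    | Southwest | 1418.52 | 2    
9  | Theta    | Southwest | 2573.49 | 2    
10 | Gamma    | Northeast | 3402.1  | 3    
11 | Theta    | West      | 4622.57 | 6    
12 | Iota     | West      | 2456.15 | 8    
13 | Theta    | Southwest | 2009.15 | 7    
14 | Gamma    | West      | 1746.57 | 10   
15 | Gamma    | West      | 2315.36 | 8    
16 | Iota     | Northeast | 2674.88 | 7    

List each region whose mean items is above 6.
SELECT region, AVG(items)
FROM orders
GROUP BY region
HAVING AVG(items) > 6

Result:
  West: avg=7.38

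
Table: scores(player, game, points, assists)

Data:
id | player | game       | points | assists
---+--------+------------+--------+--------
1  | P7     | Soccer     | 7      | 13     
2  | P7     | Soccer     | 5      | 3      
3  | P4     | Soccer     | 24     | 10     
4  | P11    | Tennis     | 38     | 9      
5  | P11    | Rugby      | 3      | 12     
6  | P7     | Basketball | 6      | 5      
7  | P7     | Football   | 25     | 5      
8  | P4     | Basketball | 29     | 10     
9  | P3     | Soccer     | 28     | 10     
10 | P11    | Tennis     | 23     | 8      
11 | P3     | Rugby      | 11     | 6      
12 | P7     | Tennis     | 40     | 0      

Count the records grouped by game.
SELECT game, COUNT(*) as count
FROM scores
GROUP BY game

Result:
  Basketball: 2
  Football: 1
  Rugby: 2
  Soccer: 4
  Tennis: 3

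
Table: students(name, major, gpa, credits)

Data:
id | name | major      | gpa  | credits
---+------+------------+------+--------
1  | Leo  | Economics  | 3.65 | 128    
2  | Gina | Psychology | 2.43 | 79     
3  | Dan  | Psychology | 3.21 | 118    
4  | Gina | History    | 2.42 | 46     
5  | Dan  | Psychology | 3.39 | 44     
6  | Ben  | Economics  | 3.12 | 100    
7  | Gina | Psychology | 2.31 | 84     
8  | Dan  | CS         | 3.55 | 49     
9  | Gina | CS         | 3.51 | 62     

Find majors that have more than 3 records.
SELECT major, COUNT(*) as cnt
FROM students
GROUP BY major
HAVING COUNT(*) > 3

Result:
  Psychology: 4

Note: HAVING filters groups after aggregation, WHERE filters rows before.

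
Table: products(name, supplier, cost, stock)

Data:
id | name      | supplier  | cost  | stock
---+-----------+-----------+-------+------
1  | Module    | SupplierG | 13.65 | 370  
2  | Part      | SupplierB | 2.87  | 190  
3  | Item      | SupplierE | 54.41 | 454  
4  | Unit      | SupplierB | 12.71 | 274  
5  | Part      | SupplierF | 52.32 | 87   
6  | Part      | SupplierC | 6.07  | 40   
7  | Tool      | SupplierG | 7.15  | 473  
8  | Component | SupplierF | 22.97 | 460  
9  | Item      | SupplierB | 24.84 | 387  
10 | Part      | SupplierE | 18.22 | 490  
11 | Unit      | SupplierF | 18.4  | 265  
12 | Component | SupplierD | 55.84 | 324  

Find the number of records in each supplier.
SELECT supplier, COUNT(*) as count
FROM products
GROUP BY supplier

Result:
  SupplierB: 3
  SupplierC: 1
  SupplierD: 1
  SupplierE: 2
  SupplierF: 3
  SupplierG: 2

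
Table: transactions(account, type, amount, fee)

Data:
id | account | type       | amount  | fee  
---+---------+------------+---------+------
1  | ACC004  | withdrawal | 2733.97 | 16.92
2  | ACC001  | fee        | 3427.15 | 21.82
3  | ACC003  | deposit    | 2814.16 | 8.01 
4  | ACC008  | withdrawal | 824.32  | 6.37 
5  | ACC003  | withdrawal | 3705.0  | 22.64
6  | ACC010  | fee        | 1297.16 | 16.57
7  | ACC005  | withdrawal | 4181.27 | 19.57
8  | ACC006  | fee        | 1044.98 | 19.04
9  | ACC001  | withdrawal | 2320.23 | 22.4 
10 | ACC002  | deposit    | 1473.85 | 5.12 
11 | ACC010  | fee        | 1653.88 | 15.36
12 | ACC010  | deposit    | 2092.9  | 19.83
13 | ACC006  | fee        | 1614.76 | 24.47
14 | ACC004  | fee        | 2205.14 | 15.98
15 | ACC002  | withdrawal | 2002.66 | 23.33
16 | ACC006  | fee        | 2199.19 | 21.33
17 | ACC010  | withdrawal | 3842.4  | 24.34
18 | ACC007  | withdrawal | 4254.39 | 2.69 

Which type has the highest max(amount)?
SELECT type, MAX(amount) as val
FROM transactions
GROUP BY type
ORDER BY val DESC
LIMIT 1

Result: withdrawal with max(amount) = 4254.39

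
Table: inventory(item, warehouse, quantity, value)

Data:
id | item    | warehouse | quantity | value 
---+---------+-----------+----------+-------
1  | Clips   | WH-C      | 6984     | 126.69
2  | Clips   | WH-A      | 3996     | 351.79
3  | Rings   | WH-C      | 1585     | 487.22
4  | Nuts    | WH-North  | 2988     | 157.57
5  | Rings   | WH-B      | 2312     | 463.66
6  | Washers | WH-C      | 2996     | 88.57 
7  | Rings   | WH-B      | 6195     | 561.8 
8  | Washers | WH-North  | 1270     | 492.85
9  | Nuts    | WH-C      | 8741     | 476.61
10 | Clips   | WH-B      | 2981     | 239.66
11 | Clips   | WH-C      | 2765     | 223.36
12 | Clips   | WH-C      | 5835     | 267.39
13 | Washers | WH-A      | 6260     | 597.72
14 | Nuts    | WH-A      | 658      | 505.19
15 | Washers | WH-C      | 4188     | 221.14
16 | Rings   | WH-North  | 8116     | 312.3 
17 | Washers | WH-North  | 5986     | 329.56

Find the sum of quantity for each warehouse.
SELECT warehouse, SUM(quantity) as result
FROM inventory
GROUP BY warehouse

Result:
  WH-A: 10914
  WH-B: 11488
  WH-C: 33094
  WH-North: 18360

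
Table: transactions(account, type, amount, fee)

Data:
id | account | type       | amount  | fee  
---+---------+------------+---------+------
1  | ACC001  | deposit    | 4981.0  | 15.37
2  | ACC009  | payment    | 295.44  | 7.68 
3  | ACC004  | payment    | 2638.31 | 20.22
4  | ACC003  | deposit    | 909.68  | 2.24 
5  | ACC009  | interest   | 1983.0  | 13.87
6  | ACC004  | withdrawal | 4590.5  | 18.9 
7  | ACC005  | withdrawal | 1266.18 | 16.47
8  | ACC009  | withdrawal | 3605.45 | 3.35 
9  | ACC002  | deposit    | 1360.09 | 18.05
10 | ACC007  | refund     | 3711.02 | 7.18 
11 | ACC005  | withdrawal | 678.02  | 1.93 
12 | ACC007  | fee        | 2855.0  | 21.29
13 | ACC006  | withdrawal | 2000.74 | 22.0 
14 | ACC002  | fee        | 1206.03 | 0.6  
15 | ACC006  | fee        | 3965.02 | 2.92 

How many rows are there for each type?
SELECT type, COUNT(*) as count
FROM transactions
GROUP BY type

Result:
  deposit: 3
  fee: 3
  interest: 1
  payment: 2
  refund: 1
  withdrawal: 5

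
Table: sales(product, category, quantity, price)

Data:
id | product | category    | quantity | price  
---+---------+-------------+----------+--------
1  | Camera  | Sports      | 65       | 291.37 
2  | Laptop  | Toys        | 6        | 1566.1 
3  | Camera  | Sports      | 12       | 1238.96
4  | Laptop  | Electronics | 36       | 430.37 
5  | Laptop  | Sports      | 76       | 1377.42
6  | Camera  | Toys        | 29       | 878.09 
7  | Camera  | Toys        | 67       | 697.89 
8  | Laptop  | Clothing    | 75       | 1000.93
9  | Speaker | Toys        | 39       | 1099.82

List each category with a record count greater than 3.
SELECT category, COUNT(*) as cnt
FROM sales
GROUP BY category
HAVING COUNT(*) > 3

Result:
  Toys: 4

Note: HAVING filters groups after aggregation, WHERE filters rows before.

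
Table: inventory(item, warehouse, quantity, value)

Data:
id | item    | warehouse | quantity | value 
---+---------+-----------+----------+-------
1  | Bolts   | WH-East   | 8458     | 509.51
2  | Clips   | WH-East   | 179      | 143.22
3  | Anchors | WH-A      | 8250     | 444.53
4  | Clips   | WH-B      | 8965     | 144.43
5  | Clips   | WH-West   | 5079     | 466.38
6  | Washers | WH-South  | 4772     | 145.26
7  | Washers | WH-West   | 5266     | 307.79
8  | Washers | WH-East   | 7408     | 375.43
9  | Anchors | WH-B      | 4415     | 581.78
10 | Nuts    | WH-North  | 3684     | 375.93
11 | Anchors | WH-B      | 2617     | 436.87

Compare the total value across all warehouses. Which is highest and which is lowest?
SELECT warehouse, SUM(value)
FROM inventory
GROUP BY warehouse
ORDER BY SUM(value)

All groups:
  WH-South: 145.26
  WH-North: 375.93
  WH-A: 444.53
  WH-West: 774.17
  WH-East: 1028.16
  WH-B: 1163.08

Highest: WH-B (1163.08)
Lowest: WH-South (145.26)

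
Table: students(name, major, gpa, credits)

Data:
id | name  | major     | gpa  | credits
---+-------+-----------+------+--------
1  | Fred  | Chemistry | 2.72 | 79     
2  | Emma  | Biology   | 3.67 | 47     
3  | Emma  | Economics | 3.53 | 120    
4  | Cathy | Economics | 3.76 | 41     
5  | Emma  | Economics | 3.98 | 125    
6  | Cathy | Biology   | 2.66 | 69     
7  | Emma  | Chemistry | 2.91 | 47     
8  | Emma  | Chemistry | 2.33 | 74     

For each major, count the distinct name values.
SELECT major, COUNT(DISTINCT name)
FROM students
GROUP BY major

Result:
  Biology: 2 distinct
  Chemistry: 2 distinct
  Economics: 2 distinct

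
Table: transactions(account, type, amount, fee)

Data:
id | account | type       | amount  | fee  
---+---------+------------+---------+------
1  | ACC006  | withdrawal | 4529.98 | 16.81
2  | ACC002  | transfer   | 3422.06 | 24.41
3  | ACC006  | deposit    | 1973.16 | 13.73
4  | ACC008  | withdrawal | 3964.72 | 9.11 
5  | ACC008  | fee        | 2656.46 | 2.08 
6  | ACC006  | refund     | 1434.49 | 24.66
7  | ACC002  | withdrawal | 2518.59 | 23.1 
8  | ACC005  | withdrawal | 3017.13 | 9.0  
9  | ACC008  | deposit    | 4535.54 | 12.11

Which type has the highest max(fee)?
SELECT type, MAX(fee) as val
FROM transactions
GROUP BY type
ORDER BY val DESC
LIMIT 1

Result: refund with max(fee) = 24.66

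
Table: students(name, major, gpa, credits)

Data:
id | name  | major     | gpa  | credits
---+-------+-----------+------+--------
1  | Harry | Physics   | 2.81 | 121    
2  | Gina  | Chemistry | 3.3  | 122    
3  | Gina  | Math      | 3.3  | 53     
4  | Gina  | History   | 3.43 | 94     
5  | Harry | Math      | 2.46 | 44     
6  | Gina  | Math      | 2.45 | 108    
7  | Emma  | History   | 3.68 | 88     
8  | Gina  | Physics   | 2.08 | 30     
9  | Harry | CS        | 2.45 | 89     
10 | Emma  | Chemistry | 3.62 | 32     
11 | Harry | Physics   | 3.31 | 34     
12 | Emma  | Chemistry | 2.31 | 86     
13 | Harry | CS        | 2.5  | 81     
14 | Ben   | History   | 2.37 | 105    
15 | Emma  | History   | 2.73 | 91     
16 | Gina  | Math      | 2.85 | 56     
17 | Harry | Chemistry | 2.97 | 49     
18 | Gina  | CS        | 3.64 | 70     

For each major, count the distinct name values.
SELECT major, COUNT(DISTINCT name)
FROM students
GROUP BY major

Result:
  CS: 2 distinct
  Chemistry: 3 distinct
  History: 3 distinct
  Math: 2 distinct
  Physics: 2 distinct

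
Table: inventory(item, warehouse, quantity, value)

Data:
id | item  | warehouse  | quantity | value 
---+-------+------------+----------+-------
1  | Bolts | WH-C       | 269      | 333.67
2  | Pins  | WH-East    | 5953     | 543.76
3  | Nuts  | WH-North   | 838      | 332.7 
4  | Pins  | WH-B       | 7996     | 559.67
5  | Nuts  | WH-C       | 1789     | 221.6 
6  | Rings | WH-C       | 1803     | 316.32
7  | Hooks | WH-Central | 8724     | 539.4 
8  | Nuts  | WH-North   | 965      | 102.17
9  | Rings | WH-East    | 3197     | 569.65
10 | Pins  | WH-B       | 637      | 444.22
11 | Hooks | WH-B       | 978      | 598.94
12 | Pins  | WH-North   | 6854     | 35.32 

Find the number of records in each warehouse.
SELECT warehouse, COUNT(*) as count
FROM inventory
GROUP BY warehouse

Result:
  WH-B: 3
  WH-C: 3
  WH-Central: 1
  WH-East: 2
  WH-North: 3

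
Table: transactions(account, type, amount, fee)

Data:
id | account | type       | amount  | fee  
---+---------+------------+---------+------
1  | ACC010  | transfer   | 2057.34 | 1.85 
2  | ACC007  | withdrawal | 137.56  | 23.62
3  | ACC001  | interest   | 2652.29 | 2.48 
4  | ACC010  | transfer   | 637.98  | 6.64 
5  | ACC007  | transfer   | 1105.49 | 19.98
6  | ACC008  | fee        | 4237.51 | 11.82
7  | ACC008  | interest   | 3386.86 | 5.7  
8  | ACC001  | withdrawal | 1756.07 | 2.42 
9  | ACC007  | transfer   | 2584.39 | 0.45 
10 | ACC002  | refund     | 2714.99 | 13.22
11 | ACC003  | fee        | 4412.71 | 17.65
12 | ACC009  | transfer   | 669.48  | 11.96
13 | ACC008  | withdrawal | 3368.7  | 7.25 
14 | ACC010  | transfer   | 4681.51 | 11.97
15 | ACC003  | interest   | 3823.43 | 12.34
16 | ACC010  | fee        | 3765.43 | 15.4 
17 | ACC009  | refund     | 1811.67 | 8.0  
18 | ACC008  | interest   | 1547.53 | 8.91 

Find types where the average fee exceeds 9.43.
SELECT type, AVG(fee)
FROM transactions
GROUP BY type
HAVING AVG(fee) > 9.43

Result:
  fee: avg=14.96
  refund: avg=10.61
  withdrawal: avg=11.10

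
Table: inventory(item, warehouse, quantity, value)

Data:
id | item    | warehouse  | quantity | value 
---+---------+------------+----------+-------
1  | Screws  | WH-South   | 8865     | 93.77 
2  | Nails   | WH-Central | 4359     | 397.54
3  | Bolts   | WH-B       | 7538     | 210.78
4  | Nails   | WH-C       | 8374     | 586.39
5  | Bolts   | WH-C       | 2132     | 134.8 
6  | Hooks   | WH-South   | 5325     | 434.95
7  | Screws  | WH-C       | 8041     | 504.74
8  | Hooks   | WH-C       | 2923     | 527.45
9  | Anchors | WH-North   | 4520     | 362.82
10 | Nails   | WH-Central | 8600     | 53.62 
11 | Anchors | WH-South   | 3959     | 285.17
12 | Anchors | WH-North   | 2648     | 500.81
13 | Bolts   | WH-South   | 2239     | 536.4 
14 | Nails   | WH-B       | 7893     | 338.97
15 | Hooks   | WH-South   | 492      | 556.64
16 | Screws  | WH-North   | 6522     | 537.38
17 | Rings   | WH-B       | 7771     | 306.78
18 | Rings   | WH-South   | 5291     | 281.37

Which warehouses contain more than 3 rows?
SELECT warehouse, COUNT(*) as cnt
FROM inventory
GROUP BY warehouse
HAVING COUNT(*) > 3

Result:
  WH-C: 4
  WH-South: 6

Note: HAVING filters groups after aggregation, WHERE filters rows before.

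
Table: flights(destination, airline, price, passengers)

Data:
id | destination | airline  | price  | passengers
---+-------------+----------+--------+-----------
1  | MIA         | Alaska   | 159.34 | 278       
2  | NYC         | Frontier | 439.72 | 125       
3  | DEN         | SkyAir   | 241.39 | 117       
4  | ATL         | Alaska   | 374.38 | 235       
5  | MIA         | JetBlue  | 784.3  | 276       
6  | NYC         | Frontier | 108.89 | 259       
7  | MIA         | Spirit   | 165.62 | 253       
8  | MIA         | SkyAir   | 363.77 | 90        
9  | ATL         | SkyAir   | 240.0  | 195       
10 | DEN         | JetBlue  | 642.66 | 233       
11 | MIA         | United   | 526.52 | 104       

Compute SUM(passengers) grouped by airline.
SELECT airline, SUM(passengers) as result
FROM flights
GROUP BY airline

Result:
  Alaska: 513
  Frontier: 384
  JetBlue: 509
  SkyAir: 402
  Spirit: 253
  United: 104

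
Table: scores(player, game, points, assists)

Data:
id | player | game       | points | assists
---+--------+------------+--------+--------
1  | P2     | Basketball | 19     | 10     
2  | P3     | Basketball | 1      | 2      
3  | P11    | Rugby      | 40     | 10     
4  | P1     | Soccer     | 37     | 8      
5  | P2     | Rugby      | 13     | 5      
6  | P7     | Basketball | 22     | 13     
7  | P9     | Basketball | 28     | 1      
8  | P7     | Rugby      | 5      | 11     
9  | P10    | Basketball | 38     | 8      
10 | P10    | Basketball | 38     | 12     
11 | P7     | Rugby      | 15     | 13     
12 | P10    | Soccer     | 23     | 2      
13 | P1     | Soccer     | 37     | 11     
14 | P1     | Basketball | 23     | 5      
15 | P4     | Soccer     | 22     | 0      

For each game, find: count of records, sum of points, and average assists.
SELECT game,
       COUNT(*) as cnt,
       SUM(points) as total_points,
       AVG(assists) as avg_assists
FROM scores
GROUP BY game

Result:
  Basketball: 7 records, 169 total points, 7.29 avg assists
  Rugby: 4 records, 73 total points, 9.75 avg assists
  Soccer: 4 records, 119 total points, 5.25 avg assists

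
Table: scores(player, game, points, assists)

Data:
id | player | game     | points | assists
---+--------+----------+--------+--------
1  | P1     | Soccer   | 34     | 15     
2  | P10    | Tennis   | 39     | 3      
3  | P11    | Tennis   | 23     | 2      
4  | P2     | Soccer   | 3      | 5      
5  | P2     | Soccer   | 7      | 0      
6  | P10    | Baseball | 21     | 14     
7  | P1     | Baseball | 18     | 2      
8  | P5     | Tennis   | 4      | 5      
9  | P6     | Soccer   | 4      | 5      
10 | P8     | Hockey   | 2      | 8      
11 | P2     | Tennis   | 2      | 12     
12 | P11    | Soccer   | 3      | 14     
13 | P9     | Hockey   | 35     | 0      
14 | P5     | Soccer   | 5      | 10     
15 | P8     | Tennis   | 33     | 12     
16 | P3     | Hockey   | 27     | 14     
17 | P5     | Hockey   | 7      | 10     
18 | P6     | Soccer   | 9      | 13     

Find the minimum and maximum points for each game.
SELECT game, MIN(points), MAX(points)
FROM scores
GROUP BY game

Result:
  Baseball: min=18, max=21
  Hockey: min=2, max=35
  Soccer: min=3, max=34
  Tennis: min=2, max=39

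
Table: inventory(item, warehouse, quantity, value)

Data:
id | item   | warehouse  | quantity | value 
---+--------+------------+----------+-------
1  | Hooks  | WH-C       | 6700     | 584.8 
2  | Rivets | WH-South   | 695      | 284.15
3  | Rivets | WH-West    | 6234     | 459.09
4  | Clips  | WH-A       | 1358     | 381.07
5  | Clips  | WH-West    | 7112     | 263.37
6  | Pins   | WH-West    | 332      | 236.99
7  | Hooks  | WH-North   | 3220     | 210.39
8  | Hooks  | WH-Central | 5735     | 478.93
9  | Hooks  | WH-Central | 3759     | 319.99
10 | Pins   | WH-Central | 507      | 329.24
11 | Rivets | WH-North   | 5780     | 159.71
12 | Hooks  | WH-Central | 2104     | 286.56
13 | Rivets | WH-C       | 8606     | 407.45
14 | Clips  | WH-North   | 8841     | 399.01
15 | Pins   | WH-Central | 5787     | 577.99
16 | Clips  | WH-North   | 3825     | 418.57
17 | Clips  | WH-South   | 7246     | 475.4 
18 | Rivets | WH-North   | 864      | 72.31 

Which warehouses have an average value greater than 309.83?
SELECT warehouse, AVG(value)
FROM inventory
GROUP BY warehouse
HAVING AVG(value) > 309.83

Result:
  WH-A: avg=381.07
  WH-C: avg=496.13
  WH-Central: avg=398.54
  WH-South: avg=379.78
  WH-West: avg=319.82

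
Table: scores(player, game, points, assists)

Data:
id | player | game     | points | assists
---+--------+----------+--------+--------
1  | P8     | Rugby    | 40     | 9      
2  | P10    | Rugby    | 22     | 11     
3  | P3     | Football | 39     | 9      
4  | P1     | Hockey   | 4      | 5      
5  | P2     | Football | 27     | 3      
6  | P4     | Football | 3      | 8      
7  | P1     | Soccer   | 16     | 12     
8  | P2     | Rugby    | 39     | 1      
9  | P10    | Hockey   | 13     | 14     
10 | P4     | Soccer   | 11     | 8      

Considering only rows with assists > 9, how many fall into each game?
SELECT game, COUNT(*)
FROM scores
WHERE assists > 9
GROUP BY game

Note: WHERE filters rows before grouping.

Result:
  Hockey: 1
  Rugby: 1
  Soccer: 1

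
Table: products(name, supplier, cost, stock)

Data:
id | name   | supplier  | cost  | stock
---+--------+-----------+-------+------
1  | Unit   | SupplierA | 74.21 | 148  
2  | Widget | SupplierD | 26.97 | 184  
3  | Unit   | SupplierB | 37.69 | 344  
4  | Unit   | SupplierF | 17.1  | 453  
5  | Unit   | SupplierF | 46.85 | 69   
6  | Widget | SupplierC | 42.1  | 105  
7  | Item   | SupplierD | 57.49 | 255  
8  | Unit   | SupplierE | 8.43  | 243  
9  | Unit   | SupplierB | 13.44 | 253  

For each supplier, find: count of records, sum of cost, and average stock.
SELECT supplier,
       COUNT(*) as cnt,
       SUM(cost) as total_cost,
       AVG(stock) as avg_stock
FROM products
GROUP BY supplier

Result:
  SupplierA: 1 records, 74.21 total cost, 148.00 avg stock
  SupplierB: 2 records, 51.13 total cost, 298.50 avg stock
  SupplierC: 1 records, 42.10 total cost, 105.00 avg stock
  SupplierD: 2 records, 84.46 total cost, 219.50 avg stock
  SupplierE: 1 records, 8.43 total cost, 243.00 avg stock
  SupplierF: 2 records, 63.95 total cost, 261.00 avg stock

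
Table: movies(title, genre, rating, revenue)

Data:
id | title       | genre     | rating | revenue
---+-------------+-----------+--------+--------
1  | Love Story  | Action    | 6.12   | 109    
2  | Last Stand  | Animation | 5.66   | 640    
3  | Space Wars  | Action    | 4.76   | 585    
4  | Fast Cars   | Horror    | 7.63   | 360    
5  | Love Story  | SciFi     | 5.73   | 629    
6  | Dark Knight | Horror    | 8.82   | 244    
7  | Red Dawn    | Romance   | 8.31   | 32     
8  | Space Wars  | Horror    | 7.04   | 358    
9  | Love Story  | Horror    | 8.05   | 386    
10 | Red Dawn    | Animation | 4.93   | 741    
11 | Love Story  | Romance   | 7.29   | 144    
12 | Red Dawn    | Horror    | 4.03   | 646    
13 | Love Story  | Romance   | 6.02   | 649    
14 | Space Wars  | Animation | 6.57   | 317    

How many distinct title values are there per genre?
SELECT genre, COUNT(DISTINCT title)
FROM movies
GROUP BY genre

Result:
  Action: 2 distinct
  Animation: 3 distinct
  Horror: 5 distinct
  Romance: 2 distinct
  SciFi: 1 distinct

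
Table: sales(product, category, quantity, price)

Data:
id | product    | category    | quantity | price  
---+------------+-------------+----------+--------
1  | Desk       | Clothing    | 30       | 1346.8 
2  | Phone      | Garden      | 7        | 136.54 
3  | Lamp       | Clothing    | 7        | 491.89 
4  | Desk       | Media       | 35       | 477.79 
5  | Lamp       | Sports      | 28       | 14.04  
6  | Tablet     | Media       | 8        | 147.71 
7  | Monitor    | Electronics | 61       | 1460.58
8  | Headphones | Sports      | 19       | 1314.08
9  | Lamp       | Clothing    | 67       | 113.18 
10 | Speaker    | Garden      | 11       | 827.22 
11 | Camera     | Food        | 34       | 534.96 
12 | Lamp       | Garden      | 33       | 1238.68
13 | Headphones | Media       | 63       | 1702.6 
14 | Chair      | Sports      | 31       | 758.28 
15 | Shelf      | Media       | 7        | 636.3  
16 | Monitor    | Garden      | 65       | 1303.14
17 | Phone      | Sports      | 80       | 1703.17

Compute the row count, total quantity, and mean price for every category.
SELECT category,
       COUNT(*) as cnt,
       SUM(quantity) as total_quantity,
       AVG(price) as avg_price
FROM sales
GROUP BY category

Result:
  Clothing: 3 records, 104 total quantity, 650.62 avg price
  Electronics: 1 records, 61 total quantity, 1460.58 avg price
  Food: 1 records, 34 total quantity, 534.96 avg price
  Garden: 4 records, 116 total quantity, 876.40 avg price
  Media: 4 records, 113 total quantity, 741.10 avg price
  Sports: 4 records, 158 total quantity, 947.39 avg price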